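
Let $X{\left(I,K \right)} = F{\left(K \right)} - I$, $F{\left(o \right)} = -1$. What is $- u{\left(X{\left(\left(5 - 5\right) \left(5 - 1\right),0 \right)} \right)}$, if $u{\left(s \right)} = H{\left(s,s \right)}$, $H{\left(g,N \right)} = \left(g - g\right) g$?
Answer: $0$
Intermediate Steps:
$X{\left(I,K \right)} = -1 - I$
$H{\left(g,N \right)} = 0$ ($H{\left(g,N \right)} = 0 g = 0$)
$u{\left(s \right)} = 0$
$- u{\left(X{\left(\left(5 - 5\right) \left(5 - 1\right),0 \right)} \right)} = \left(-1\right) 0 = 0$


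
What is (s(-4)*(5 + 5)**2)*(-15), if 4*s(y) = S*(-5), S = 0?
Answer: 0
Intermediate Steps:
s(y) = 0 (s(y) = (0*(-5))/4 = (1/4)*0 = 0)
(s(-4)*(5 + 5)**2)*(-15) = (0*(5 + 5)**2)*(-15) = (0*10**2)*(-15) = (0*100)*(-15) = 0*(-15) = 0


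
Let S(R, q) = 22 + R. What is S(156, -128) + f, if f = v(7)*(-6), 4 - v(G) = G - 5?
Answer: 166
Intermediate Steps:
v(G) = 9 - G (v(G) = 4 - (G - 5) = 4 - (-5 + G) = 4 + (5 - G) = 9 - G)
f = -12 (f = (9 - 1*7)*(-6) = (9 - 7)*(-6) = 2*(-6) = -12)
S(156, -128) + f = (22 + 156) - 12 = 178 - 12 = 166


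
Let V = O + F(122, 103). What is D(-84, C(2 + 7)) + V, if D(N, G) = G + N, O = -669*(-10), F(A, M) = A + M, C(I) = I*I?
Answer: 6912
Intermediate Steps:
C(I) = I**2
O = 6690
V = 6915 (V = 6690 + (122 + 103) = 6690 + 225 = 6915)
D(-84, C(2 + 7)) + V = ((2 + 7)**2 - 84) + 6915 = (9**2 - 84) + 6915 = (81 - 84) + 6915 = -3 + 6915 = 6912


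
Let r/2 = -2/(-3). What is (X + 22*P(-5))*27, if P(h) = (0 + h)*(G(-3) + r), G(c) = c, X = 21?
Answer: 5517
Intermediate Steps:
r = 4/3 (r = 2*(-2/(-3)) = 2*(-2*(-⅓)) = 2*(⅔) = 4/3 ≈ 1.3333)
P(h) = -5*h/3 (P(h) = (0 + h)*(-3 + 4/3) = h*(-5/3) = -5*h/3)
(X + 22*P(-5))*27 = (21 + 22*(-5/3*(-5)))*27 = (21 + 22*(25/3))*27 = (21 + 550/3)*27 = (613/3)*27 = 5517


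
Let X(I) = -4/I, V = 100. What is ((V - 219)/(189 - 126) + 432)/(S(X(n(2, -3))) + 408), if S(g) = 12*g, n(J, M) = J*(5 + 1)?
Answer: 3871/3636 ≈ 1.0646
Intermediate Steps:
n(J, M) = 6*J (n(J, M) = J*6 = 6*J)
((V - 219)/(189 - 126) + 432)/(S(X(n(2, -3))) + 408) = ((100 - 219)/(189 - 126) + 432)/(12*(-4/(6*2)) + 408) = (-119/63 + 432)/(12*(-4/12) + 408) = (-119*1/63 + 432)/(12*(-4*1/12) + 408) = (-17/9 + 432)/(12*(-⅓) + 408) = 3871/(9*(-4 + 408)) = (3871/9)/404 = (3871/9)*(1/404) = 3871/3636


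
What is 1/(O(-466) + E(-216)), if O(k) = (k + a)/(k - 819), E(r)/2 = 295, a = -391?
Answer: 1285/759007 ≈ 0.0016930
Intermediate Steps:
E(r) = 590 (E(r) = 2*295 = 590)
O(k) = (-391 + k)/(-819 + k) (O(k) = (k - 391)/(k - 819) = (-391 + k)/(-819 + k))
1/(O(-466) + E(-216)) = 1/((-391 - 466)/(-819 - 466) + 590) = 1/(-857/(-1285) + 590) = 1/(-1/1285*(-857) + 590) = 1/(857/1285 + 590) = 1/(759007/1285) = 1285/759007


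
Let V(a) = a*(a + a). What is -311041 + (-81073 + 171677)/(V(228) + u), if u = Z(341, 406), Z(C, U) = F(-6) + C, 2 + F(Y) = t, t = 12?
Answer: -32447395475/104319 ≈ -3.1104e+5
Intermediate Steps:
F(Y) = 10 (F(Y) = -2 + 12 = 10)
Z(C, U) = 10 + C
V(a) = 2*a**2 (V(a) = a*(2*a) = 2*a**2)
u = 351 (u = 10 + 341 = 351)
-311041 + (-81073 + 171677)/(V(228) + u) = -311041 + (-81073 + 171677)/(2*228**2 + 351) = -311041 + 90604/(2*51984 + 351) = -311041 + 90604/(103968 + 351) = -311041 + 90604/104319 = -32447395475/104319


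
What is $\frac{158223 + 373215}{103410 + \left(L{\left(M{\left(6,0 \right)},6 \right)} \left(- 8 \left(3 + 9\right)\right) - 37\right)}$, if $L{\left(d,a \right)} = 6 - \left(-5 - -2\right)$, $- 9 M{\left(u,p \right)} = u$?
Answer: $\frac{531438}{102509} \approx 5.1843$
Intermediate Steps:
$M{\left(u,p \right)} = - \frac{u}{9}$
$L{\left(d,a \right)} = 9$ ($L{\left(d,a \right)} = 6 - \left(-5 + 2\right) = 6 - -3 = 6 + 3 = 9$)
$\frac{158223 + 373215}{103410 + \left(L{\left(M{\left(6,0 \right)},6 \right)} \left(- 8 \left(3 + 9\right)\right) - 37\right)} = \frac{158223 + 373215}{103410 + \left(9 \left(- 8 \left(3 + 9\right)\right) - 37\right)} = \frac{531438}{103410 + \left(9 \left(\left(-8\right) 12\right) - 37\right)} = \frac{531438}{103410 + \left(9 \left(-96\right) - 37\right)} = \frac{531438}{103410 - 901} = \frac{531438}{102509}$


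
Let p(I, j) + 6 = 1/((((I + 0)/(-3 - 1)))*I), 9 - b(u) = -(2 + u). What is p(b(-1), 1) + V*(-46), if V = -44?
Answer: 50449/25 ≈ 2018.0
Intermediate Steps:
b(u) = 11 + u (b(u) = 9 - (-1)*(2 + u) = 9 - (-2 - u) = 9 + (2 + u) = 11 + u)
p(I, j) = -6 - 4/I² (p(I, j) = -6 + 1/((((I + 0)/(-3 - 1)))*I) = -6 + 1/(((I/(-4)))*I) = -6 + 1/(((I*(-¼)))*I) = -6 + 1/(((-I/4))*I) = -6 + (-4/I)/I = -6 - 4/I²)
p(b(-1), 1) + V*(-46) = (-6 - 4/(11 - 1)²) - 44*(-46) = (-6 - 4/10²) + 2024 = (-6 - 4*1/100) + 2024 = (-6 - 1/25) + 2024 = -151/25 + 2024 = 50449/25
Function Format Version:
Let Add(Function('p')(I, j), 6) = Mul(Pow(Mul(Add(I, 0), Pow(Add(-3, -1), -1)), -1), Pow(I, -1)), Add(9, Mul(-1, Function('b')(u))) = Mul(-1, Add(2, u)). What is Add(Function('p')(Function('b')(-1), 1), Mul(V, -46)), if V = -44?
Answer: Rational(50449, 25) ≈ 2018.0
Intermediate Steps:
Function('b')(u) = Add(11, u) (Function('b')(u) = Add(9, Mul(-1, Mul(-1, Add(2, u)))) = Add(9, Mul(-1, Add(-2, Mul(-1, u)))) = Add(9, Add(2, u)) = Add(11, u))
Function('p')(I, j) = Add(-6, Mul(-4, Pow(I, -2))) (Function('p')(I, j) = Add(-6, Mul(Pow(Mul(Add(I, 0), Pow(Add(-3, -1), -1)), -1), Pow(I, -1))) = Add(-6, Mul(Pow(Mul(I, Pow(-4, -1)), -1), Pow(I, -1))) = Add(-6, Mul(Pow(Mul(I, Rational(-1, 4)), -1), Pow(I, -1))) = Add(-6, Mul(Pow(Mul(Rational(-1, 4), I), -1), Pow(I, -1))) = Add(-6, Mul(Mul(-4, Pow(I, -1)), Pow(I, -1))) = Add(-6, Mul(-4, Pow(I, -2))))
Add(Function('p')(Function('b')(-1), 1), Mul(V, -46)) = Add(Add(-6, Mul(-4, Pow(Add(11, -1), -2))), Mul(-44, -46)) = Add(Add(-6, Mul(-4, Pow(10, -2))), 2024) = Add(Add(-6, Mul(-4, Rational(1, 100))), 2024) = Add(Add(-6, Rational(-1, 25)), 2024) = Add(Rational(-151, 25), 2024) = Rational(50449, 25)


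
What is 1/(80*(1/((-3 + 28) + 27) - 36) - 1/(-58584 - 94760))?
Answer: -1993472/5738132467 ≈ -0.00034741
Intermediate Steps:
1/(80*(1/((-3 + 28) + 27) - 36) - 1/(-58584 - 94760)) = 1/(80*(1/(25 + 27) - 36) - 1/(-153344)) = 1/(80*(1/52 - 36) - 1*(-1/153344)) = 1/(80*(1/52 - 36) + 1/153344) = 1/(80*(-1871/52) + 1/153344) = 1/(-37420/13 + 1/153344) = 1/(-5738132467/1993472) = -1993472/5738132467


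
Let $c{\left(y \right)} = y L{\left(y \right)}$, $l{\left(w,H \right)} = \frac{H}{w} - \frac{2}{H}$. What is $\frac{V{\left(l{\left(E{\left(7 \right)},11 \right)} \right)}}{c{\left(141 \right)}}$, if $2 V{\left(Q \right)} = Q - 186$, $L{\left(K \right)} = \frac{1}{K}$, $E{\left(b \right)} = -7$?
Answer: $- \frac{14457}{154} \approx -93.877$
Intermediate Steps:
$l{\left(w,H \right)} = - \frac{2}{H} + \frac{H}{w}$
$c{\left(y \right)} = 1$ ($c{\left(y \right)} = \frac{y}{y} = 1$)
$V{\left(Q \right)} = -93 + \frac{Q}{2}$ ($V{\left(Q \right)} = \frac{Q - 186}{2} = \frac{-186 + Q}{2} = -93 + \frac{Q}{2}$)
$\frac{V{\left(l{\left(E{\left(7 \right)},11 \right)} \right)}}{c{\left(141 \right)}} = \frac{-93 + \frac{- \frac{2}{11} + \frac{11}{-7}}{2}}{1} = \left(-93 + \frac{\left(-2\right) \frac{1}{11} + 11 \left(- \frac{1}{7}\right)}{2}\right) 1 = \left(-93 + \frac{- \frac{2}{11} - \frac{11}{7}}{2}\right) 1 = \left(-93 + \frac{1}{2} \left(- \frac{135}{77}\right)\right) 1 = \left(-93 - \frac{135}{154}\right) 1 = \left(- \frac{14457}{154}\right) 1 = - \frac{14457}{154}$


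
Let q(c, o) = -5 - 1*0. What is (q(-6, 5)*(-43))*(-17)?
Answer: -3655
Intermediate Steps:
q(c, o) = -5 (q(c, o) = -5 + 0 = -5)
(q(-6, 5)*(-43))*(-17) = -5*(-43)*(-17) = 215*(-17) = -3655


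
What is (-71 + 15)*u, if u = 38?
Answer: -2128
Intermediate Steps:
(-71 + 15)*u = (-71 + 15)*38 = -56*38 = -2128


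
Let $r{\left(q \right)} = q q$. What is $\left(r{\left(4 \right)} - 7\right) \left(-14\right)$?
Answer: $-126$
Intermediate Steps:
$r{\left(q \right)} = q^{2}$
$\left(r{\left(4 \right)} - 7\right) \left(-14\right) = \left(4^{2} - 7\right) \left(-14\right) = \left(16 - 7\right) \left(-14\right) = 9 \left(-14\right) = -126$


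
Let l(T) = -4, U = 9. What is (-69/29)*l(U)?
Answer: 276/29 ≈ 9.5172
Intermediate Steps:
(-69/29)*l(U) = -69/29*(-4) = 276/29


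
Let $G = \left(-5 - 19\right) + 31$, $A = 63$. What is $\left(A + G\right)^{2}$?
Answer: $4900$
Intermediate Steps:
$G = 7$ ($G = -24 + 31 = 7$)
$\left(A + G\right)^{2} = \left(63 + 7\right)^{2} = 70^{2} = 4900$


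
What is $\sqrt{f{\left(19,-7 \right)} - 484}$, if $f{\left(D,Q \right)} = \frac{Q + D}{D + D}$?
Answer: $\frac{i \sqrt{174610}}{19} \approx 21.993 i$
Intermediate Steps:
$f{\left(D,Q \right)} = \frac{D + Q}{2 D}$
$\sqrt{f{\left(19,-7 \right)} - 484} = \sqrt{\frac{19 - 7}{2 \cdot 19} - 484} = \sqrt{\frac{1}{2} \cdot \frac{1}{19} \cdot 12 - 484} = \sqrt{\frac{6}{19} - 484} = \sqrt{- \frac{9190}{19}} = \frac{i \sqrt{174610}}{19}$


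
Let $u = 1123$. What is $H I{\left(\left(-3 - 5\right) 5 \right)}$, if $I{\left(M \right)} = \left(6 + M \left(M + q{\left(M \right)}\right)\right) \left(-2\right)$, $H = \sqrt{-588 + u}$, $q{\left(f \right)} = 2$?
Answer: $- 3052 \sqrt{535} \approx -70593.0$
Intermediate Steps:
$H = \sqrt{535}$ ($H = \sqrt{-588 + 1123} = \sqrt{535} \approx 23.13$)
$I{\left(M \right)} = -12 - 2 M \left(2 + M\right)$ ($I{\left(M \right)} = \left(6 + M \left(M + 2\right)\right) \left(-2\right) = \left(6 + M \left(2 + M\right)\right) \left(-2\right) = -12 - 2 M \left(2 + M\right)$)
$H I{\left(\left(-3 - 5\right) 5 \right)} = \sqrt{535} \left(-12 - 4 \left(-3 - 5\right) 5 - 2 \left(\left(-3 - 5\right) 5\right)^{2}\right) = \sqrt{535} \left(-12 - 4 \left(\left(-8\right) 5\right) - 2 \left(\left(-8\right) 5\right)^{2}\right) = \sqrt{535} \left(-12 - -160 - 2 \left(-40\right)^{2}\right) = \sqrt{535} \left(-12 + 160 - 3200\right) = \sqrt{535} \left(-3052\right) = - 3052 \sqrt{535}$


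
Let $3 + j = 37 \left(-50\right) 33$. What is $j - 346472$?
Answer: $-407525$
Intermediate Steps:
$j = -61053$ ($j = -3 + 37 \left(-50\right) 33 = -3 - 61050 = -61053$)
$j - 346472 = -61053 - 346472 = -407525$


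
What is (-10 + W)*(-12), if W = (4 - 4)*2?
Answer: 120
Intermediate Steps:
W = 0 (W = 0*2 = 0)
(-10 + W)*(-12) = (-10 + 0)*(-12) = -10*(-12) = 120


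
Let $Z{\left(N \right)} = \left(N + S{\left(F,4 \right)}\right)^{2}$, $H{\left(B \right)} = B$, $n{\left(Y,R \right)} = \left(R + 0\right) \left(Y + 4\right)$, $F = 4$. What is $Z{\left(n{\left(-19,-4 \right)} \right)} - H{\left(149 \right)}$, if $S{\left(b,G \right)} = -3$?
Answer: $3100$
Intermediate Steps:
$n{\left(Y,R \right)} = R \left(4 + Y\right)$
$Z{\left(N \right)} = \left(-3 + N\right)^{2}$ ($Z{\left(N \right)} = \left(N - 3\right)^{2} = \left(-3 + N\right)^{2}$)
$Z{\left(n{\left(-19,-4 \right)} \right)} - H{\left(149 \right)} = \left(-3 - 4 \left(4 - 19\right)\right)^{2} - 149 = \left(-3 - -60\right)^{2} - 149 = \left(-3 + 60\right)^{2} - 149 = 57^{2} - 149 = 3249 - 149 = 3100$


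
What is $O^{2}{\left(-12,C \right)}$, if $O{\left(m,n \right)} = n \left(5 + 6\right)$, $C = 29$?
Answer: $101761$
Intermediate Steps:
$O{\left(m,n \right)} = 11 n$ ($O{\left(m,n \right)} = n 11 = 11 n$)
$O^{2}{\left(-12,C \right)} = \left(11 \cdot 29\right)^{2} = 319^{2} = 101761$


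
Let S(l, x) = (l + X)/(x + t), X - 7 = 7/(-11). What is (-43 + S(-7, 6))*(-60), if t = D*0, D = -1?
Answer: 28450/11 ≈ 2586.4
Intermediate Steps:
X = 70/11 (X = 7 + 7/(-11) = 7 + 7*(-1/11) = 7 - 7/11 = 70/11 ≈ 6.3636)
t = 0 (t = -1*0 = 0)
S(l, x) = (70/11 + l)/x (S(l, x) = (l + 70/11)/(x + 0) = (70/11 + l)/x)
(-43 + S(-7, 6))*(-60) = (-43 + (70/11 - 7)/6)*(-60) = (-43 + (1/6)*(-7/11))*(-60) = (-43 - 7/66)*(-60) = -2845/66*(-60) = 28450/11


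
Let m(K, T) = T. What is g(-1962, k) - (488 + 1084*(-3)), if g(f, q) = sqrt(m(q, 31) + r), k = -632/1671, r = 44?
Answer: 2764 + 5*sqrt(3) ≈ 2772.7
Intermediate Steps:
k = -632/1671 (k = -632*1/1671 = -632/1671 ≈ -0.37822)
g(f, q) = 5*sqrt(3) (g(f, q) = sqrt(31 + 44) = sqrt(75) = 5*sqrt(3))
g(-1962, k) - (488 + 1084*(-3)) = 5*sqrt(3) - (488 + 1084*(-3)) = 5*sqrt(3) - (488 - 3252) = 5*sqrt(3) - 1*(-2764) = 5*sqrt(3) + 2764 = 2764 + 5*sqrt(3)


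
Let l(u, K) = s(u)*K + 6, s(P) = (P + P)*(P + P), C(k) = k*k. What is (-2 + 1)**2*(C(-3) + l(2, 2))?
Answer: 47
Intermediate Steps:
C(k) = k**2
s(P) = 4*P**2 (s(P) = (2*P)*(2*P) = 4*P**2)
l(u, K) = 6 + 4*K*u**2 (l(u, K) = (4*u**2)*K + 6 = 4*K*u**2 + 6 = 6 + 4*K*u**2)
(-2 + 1)**2*(C(-3) + l(2, 2)) = (-2 + 1)**2*((-3)**2 + (6 + 4*2*2**2)) = (-1)**2*(9 + (6 + 4*2*4)) = 1*(9 + (6 + 32)) = 1*(9 + 38) = 1*47 = 47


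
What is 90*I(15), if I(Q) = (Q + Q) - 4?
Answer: 2340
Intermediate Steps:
I(Q) = -4 + 2*Q (I(Q) = 2*Q - 4 = -4 + 2*Q)
90*I(15) = 90*(-4 + 2*15) = 90*(-4 + 30) = 90*26 = 2340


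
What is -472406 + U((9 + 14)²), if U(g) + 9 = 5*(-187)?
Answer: -473350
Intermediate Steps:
U(g) = -944 (U(g) = -9 + 5*(-187) = -9 - 935 = -944)
-472406 + U((9 + 14)²) = -472406 - 944 = -473350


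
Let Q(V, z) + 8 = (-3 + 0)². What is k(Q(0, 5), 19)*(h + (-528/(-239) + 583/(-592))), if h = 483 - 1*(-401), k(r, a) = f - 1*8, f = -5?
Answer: -1628232203/141488 ≈ -11508.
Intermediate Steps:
Q(V, z) = 1 (Q(V, z) = -8 + (-3 + 0)² = -8 + (-3)² = -8 + 9 = 1)
k(r, a) = -13 (k(r, a) = -5 - 1*8 = -5 - 8 = -13)
h = 884 (h = 483 + 401 = 884)
k(Q(0, 5), 19)*(h + (-528/(-239) + 583/(-592))) = -13*(884 + (-528/(-239) + 583/(-592))) = -13*(884 + (-528*(-1/239) + 583*(-1/592))) = -13*(884 + (528/239 - 583/592)) = -13*(884 + 173239/141488) = -13*125248631/141488 = -1628232203/141488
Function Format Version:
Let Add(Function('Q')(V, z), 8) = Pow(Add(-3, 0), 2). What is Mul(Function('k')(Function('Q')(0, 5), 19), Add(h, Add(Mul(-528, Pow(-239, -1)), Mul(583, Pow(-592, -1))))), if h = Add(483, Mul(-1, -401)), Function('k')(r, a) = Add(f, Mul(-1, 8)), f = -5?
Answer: Rational(-1628232203, 141488) ≈ -11508.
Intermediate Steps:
Function('Q')(V, z) = 1 (Function('Q')(V, z) = Add(-8, Pow(Add(-3, 0), 2)) = Add(-8, Pow(-3, 2)) = Add(-8, 9) = 1)
Function('k')(r, a) = -13 (Function('k')(r, a) = Add(-5, Mul(-1, 8)) = Add(-5, -8) = -13)
h = 884 (h = Add(483, 401) = 884)
Mul(Function('k')(Function('Q')(0, 5), 19), Add(h, Add(Mul(-528, Pow(-239, -1)), Mul(583, Pow(-592, -1))))) = Mul(-13, Add(884, Add(Mul(-528, Pow(-239, -1)), Mul(583, Pow(-592, -1))))) = Mul(-13, Add(884, Add(Mul(-528, Rational(-1, 239)), Mul(583, Rational(-1, 592))))) = Mul(-13, Add(884, Add(Rational(528, 239), Rational(-583, 592)))) = Mul(-13, Add(884, Rational(173239, 141488))) = Mul(-13, Rational(125248631, 141488)) = Rational(-1628232203, 141488)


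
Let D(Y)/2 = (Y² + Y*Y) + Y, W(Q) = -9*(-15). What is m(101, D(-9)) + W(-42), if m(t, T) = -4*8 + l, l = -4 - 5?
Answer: 94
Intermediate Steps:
l = -9
W(Q) = 135
D(Y) = 2*Y + 4*Y² (D(Y) = 2*((Y² + Y*Y) + Y) = 2*((Y² + Y²) + Y) = 2*(2*Y² + Y) = 2*(Y + 2*Y²) = 2*Y + 4*Y²)
m(t, T) = -41 (m(t, T) = -4*8 - 9 = -32 - 9 = -41)
m(101, D(-9)) + W(-42) = -41 + 135 = 94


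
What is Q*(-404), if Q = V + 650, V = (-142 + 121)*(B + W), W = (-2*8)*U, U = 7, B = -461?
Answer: -5123932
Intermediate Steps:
W = -112 (W = -2*8*7 = -16*7 = -112)
V = 12033 (V = (-142 + 121)*(-461 - 112) = -21*(-573) = 12033)
Q = 12683 (Q = 12033 + 650 = 12683)
Q*(-404) = 12683*(-404) = -5123932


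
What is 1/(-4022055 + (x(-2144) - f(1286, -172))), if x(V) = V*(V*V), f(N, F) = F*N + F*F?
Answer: -1/9859232431 ≈ -1.0143e-10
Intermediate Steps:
f(N, F) = F**2 + F*N (f(N, F) = F*N + F**2 = F**2 + F*N)
x(V) = V**3 (x(V) = V*V**2 = V**3)
1/(-4022055 + (x(-2144) - f(1286, -172))) = 1/(-4022055 + ((-2144)**3 - (-172)*(-172 + 1286))) = 1/(-4022055 + (-9855401984 - (-172)*1114)) = 1/(-4022055 + (-9855401984 - 1*(-191608))) = 1/(-4022055 + (-9855401984 + 191608)) = 1/(-4022055 - 9855210376) = 1/(-9859232431) = -1/9859232431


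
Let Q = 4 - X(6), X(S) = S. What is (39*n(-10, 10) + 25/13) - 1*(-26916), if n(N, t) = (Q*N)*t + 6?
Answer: 454375/13 ≈ 34952.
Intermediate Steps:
Q = -2 (Q = 4 - 1*6 = 4 - 6 = -2)
n(N, t) = 6 - 2*N*t (n(N, t) = (-2*N)*t + 6 = -2*N*t + 6 = 6 - 2*N*t)
(39*n(-10, 10) + 25/13) - 1*(-26916) = (39*(6 - 2*(-10)*10) + 25/13) - 1*(-26916) = (39*(6 + 200) + 25*(1/13)) + 26916 = (39*206 + 25/13) + 26916 = (8034 + 25/13) + 26916 = 104467/13 + 26916 = 454375/13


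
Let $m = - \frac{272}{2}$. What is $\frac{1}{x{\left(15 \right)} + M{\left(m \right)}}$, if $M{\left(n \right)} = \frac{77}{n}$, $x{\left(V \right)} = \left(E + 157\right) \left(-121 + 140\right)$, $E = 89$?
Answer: $\frac{136}{635587} \approx 0.00021398$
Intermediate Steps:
$m = -136$ ($m = \left(-272\right) \frac{1}{2} = -136$)
$x{\left(V \right)} = 4674$ ($x{\left(V \right)} = \left(89 + 157\right) \left(-121 + 140\right) = 246 \cdot 19 = 4674$)
$\frac{1}{x{\left(15 \right)} + M{\left(m \right)}} = \frac{1}{4674 + \frac{77}{-136}} = \frac{1}{4674 + 77 \left(- \frac{1}{136}\right)} = \frac{1}{4674 - \frac{77}{136}} = \frac{1}{\frac{635587}{136}} = \frac{136}{635587}$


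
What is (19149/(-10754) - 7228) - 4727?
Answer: -128583219/10754 ≈ -11957.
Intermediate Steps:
(19149/(-10754) - 7228) - 4727 = (19149*(-1/10754) - 7228) - 4727 = (-19149/10754 - 7228) - 4727 = -77749061/10754 - 4727 = -128583219/10754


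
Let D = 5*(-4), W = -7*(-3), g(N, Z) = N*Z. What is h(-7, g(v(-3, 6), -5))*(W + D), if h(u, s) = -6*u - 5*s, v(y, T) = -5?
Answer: -83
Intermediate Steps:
W = 21 (W = -1*(-21) = 21)
D = -20
h(-7, g(v(-3, 6), -5))*(W + D) = (-6*(-7) - (-25)*(-5))*(21 - 20) = (42 - 5*25)*1 = (42 - 125)*1 = -83*1 = -83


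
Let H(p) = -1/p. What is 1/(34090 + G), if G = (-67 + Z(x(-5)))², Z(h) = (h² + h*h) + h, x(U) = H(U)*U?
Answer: 1/38446 ≈ 2.6011e-5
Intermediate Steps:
x(U) = -1 (x(U) = (-1/U)*U = -1)
Z(h) = h + 2*h² (Z(h) = (h² + h²) + h = 2*h² + h = h + 2*h²)
G = 4356 (G = (-67 - (1 + 2*(-1)))² = (-67 - (1 - 2))² = (-67 - 1*(-1))² = (-67 + 1)² = (-66)² = 4356)
1/(34090 + G) = 1/(34090 + 4356) = 1/38446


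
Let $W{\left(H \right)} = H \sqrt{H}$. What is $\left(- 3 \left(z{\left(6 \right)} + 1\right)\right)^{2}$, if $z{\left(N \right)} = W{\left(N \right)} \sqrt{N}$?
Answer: $12321$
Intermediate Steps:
$W{\left(H \right)} = H^{\frac{3}{2}}$
$z{\left(N \right)} = N^{2}$ ($z{\left(N \right)} = N^{\frac{3}{2}} \sqrt{N} = N^{2}$)
$\left(- 3 \left(z{\left(6 \right)} + 1\right)\right)^{2} = \left(- 3 \left(6^{2} + 1\right)\right)^{2} = \left(- 3 \left(36 + 1\right)\right)^{2} = \left(\left(-3\right) 37\right)^{2} = \left(-111\right)^{2} = 12321$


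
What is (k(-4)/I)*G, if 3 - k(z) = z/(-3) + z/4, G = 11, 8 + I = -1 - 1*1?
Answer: -44/15 ≈ -2.9333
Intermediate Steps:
I = -10 (I = -8 + (-1 - 1*1) = -8 + (-1 - 1) = -8 - 2 = -10)
k(z) = 3 + z/12 (k(z) = 3 - (z/(-3) + z/4) = 3 - (z*(-⅓) + z*(¼)) = 3 - (-z/3 + z/4) = 3 - (-1)*z/12 = 3 + z/12)
(k(-4)/I)*G = ((3 + (1/12)*(-4))/(-10))*11 = -(3 - ⅓)/10*11 = -⅒*8/3*11 = -4/15*11 = -44/15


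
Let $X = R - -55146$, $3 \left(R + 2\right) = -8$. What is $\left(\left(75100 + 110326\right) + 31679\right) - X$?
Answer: $\frac{485891}{3} \approx 1.6196 \cdot 10^{5}$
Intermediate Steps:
$R = - \frac{14}{3}$ ($R = -2 + \frac{1}{3} \left(-8\right) = -2 - \frac{8}{3} = - \frac{14}{3} \approx -4.6667$)
$X = \frac{165424}{3}$ ($X = - \frac{14}{3} - -55146 = - \frac{14}{3} + 55146 = \frac{165424}{3} \approx 55141.0$)
$\left(\left(75100 + 110326\right) + 31679\right) - X = \left(\left(75100 + 110326\right) + 31679\right) - \frac{165424}{3} = \left(185426 + 31679\right) - \frac{165424}{3} = 217105 - \frac{165424}{3} = \frac{485891}{3}$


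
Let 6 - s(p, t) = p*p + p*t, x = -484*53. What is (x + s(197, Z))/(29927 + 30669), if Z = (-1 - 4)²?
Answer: -17345/15149 ≈ -1.1450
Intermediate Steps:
Z = 25 (Z = (-5)² = 25)
x = -25652
s(p, t) = 6 - p² - p*t (s(p, t) = 6 - (p*p + p*t) = 6 - (p² + p*t) = 6 + (-p² - p*t) = 6 - p² - p*t)
(x + s(197, Z))/(29927 + 30669) = (-25652 + (6 - 1*197² - 1*197*25))/(29927 + 30669) = (-25652 + (6 - 1*38809 - 4925))/60596 = (-25652 + (6 - 38809 - 4925))*(1/60596) = (-25652 - 43728)*(1/60596) = -69380*1/60596 = -17345/15149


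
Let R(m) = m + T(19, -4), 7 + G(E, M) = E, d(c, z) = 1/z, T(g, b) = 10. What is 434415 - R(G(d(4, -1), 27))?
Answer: 434413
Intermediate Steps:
G(E, M) = -7 + E
R(m) = 10 + m (R(m) = m + 10 = 10 + m)
434415 - R(G(d(4, -1), 27)) = 434415 - (10 + (-7 + 1/(-1))) = 434415 - (10 + (-7 - 1)) = 434415 - (10 - 8) = 434415 - 1*2 = 434415 - 2 = 434413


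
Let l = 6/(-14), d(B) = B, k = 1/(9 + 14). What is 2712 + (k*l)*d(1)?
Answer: 436629/161 ≈ 2712.0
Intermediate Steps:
k = 1/23 ≈ 0.043478
l = -3/7 (l = 6*(-1/14) = -3/7 ≈ -0.42857)
2712 + (k*l)*d(1) = 2712 + ((1/23)*(-3/7))*1 = 2712 - 3/161*1 = 2712 - 3/161 = 436629/161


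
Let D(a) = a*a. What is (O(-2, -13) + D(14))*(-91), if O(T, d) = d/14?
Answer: -35503/2 ≈ -17752.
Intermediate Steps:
O(T, d) = d/14 (O(T, d) = d*(1/14) = d/14)
D(a) = a²
(O(-2, -13) + D(14))*(-91) = ((1/14)*(-13) + 14²)*(-91) = (-13/14 + 196)*(-91) = (2731/14)*(-91) = -35503/2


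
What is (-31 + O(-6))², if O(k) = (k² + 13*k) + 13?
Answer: 3600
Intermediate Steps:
O(k) = 13 + k² + 13*k
(-31 + O(-6))² = (-31 + (13 + (-6)² + 13*(-6)))² = (-31 + (13 + 36 - 78))² = (-31 - 29)² = (-60)² = 3600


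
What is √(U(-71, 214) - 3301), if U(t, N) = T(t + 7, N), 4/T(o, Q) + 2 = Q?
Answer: 2*I*√2318114/53 ≈ 57.454*I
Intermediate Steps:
T(o, Q) = 4/(-2 + Q)
U(t, N) = 4/(-2 + N)
√(U(-71, 214) - 3301) = √(4/(-2 + 214) - 3301) = √(4/212 - 3301) = √(4*(1/212) - 3301) = √(1/53 - 3301) = √(-174952/53) = 2*I*√2318114/53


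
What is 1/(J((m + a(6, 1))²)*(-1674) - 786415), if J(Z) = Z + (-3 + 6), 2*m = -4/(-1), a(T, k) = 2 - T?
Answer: -1/798133 ≈ -1.2529e-6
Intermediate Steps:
m = 2 (m = (-4/(-1))/2 = (-4*(-1))/2 = (½)*4 = 2)
J(Z) = 3 + Z (J(Z) = Z + 3 = 3 + Z)
1/(J((m + a(6, 1))²)*(-1674) - 786415) = 1/((3 + (2 + (2 - 1*6))²)*(-1674) - 786415) = 1/((3 + (2 + (2 - 6))²)*(-1674) - 786415) = 1/((3 + (2 - 4)²)*(-1674) - 786415) = 1/((3 + (-2)²)*(-1674) - 786415) = 1/((3 + 4)*(-1674) - 786415) = 1/(7*(-1674) - 786415) = 1/(-11718 - 786415) = 1/(-798133) = -1/798133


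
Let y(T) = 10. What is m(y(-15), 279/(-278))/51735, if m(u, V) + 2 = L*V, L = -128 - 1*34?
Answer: 22321/7191165 ≈ 0.0031039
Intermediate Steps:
L = -162 (L = -128 - 34 = -162)
m(u, V) = -2 - 162*V
m(y(-15), 279/(-278))/51735 = (-2 - 45198/(-278))/51735 = (-2 - 45198*(-1)/278)*(1/51735) = (-2 - 162*(-279/278))*(1/51735) = (-2 + 22599/139)*(1/51735) = (22321/139)*(1/51735) = 22321/7191165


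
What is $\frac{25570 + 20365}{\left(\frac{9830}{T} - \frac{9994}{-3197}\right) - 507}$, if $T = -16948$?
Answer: $- \frac{248888489686}{2733270549} \approx -91.059$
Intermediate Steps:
$\frac{25570 + 20365}{\left(\frac{9830}{T} - \frac{9994}{-3197}\right) - 507} = \frac{25570 + 20365}{\left(\frac{9830}{-16948} - \frac{9994}{-3197}\right) - 507} = \frac{45935}{\left(9830 \left(- \frac{1}{16948}\right) - - \frac{9994}{3197}\right) - 507} = \frac{45935}{\left(- \frac{4915}{8474} + \frac{9994}{3197}\right) - 507} = \frac{45935}{\frac{68975901}{27091378} - 507} = \frac{45935}{- \frac{13666352745}{27091378}} = 45935 \left(- \frac{27091378}{13666352745}\right) = - \frac{248888489686}{2733270549}$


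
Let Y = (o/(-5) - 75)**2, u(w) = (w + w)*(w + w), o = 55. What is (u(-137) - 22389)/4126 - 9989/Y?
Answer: 174229219/15257948 ≈ 11.419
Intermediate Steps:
u(w) = 4*w**2 (u(w) = (2*w)*(2*w) = 4*w**2)
Y = 7396 (Y = (55/(-5) - 75)**2 = (55*(-1/5) - 75)**2 = (-11 - 75)**2 = (-86)**2 = 7396)
(u(-137) - 22389)/4126 - 9989/Y = (4*(-137)**2 - 22389)/4126 - 9989/7396 = (4*18769 - 22389)*(1/4126) - 9989*1/7396 = (75076 - 22389)*(1/4126) - 9989/7396 = 52687*(1/4126) - 9989/7396 = 52687/4126 - 9989/7396 = 174229219/15257948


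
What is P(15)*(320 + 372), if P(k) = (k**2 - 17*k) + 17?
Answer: -8996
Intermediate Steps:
P(k) = 17 + k**2 - 17*k
P(15)*(320 + 372) = (17 + 15**2 - 17*15)*(320 + 372) = (17 + 225 - 255)*692 = -13*692 = -8996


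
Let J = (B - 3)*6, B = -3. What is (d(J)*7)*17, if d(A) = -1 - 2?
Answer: -357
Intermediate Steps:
J = -36 (J = (-3 - 3)*6 = -6*6 = -36)
d(A) = -3
(d(J)*7)*17 = -3*7*17 = -21*17 = -357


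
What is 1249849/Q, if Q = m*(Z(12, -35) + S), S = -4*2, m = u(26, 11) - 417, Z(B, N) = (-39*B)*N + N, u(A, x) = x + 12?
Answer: -1249849/6436778 ≈ -0.19417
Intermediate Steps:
u(A, x) = 12 + x
Z(B, N) = N - 39*B*N (Z(B, N) = -39*B*N + N = N - 39*B*N)
m = -394 (m = (12 + 11) - 417 = 23 - 417 = -394)
S = -8
Q = -6436778 (Q = -394*(-35*(1 - 39*12) - 8) = -394*(-35*(1 - 468) - 8) = -394*(-35*(-467) - 8) = -394*(16345 - 8) = -394*16337 = -6436778)
1249849/Q = 1249849/(-6436778) = 1249849*(-1/6436778) = -1249849/6436778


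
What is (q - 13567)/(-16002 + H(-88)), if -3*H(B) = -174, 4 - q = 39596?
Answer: 53159/15944 ≈ 3.3341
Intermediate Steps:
q = -39592 (q = 4 - 1*39596 = 4 - 39596 = -39592)
H(B) = 58 (H(B) = -⅓*(-174) = 58)
(q - 13567)/(-16002 + H(-88)) = (-39592 - 13567)/(-16002 + 58) = -53159/(-15944) = -53159*(-1/15944) = 53159/15944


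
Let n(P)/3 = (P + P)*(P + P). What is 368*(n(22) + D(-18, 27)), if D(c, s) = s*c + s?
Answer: 1968432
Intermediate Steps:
D(c, s) = s + c*s (D(c, s) = c*s + s = s + c*s)
n(P) = 12*P**2 (n(P) = 3*((P + P)*(P + P)) = 3*((2*P)*(2*P)) = 3*(4*P**2) = 12*P**2)
368*(n(22) + D(-18, 27)) = 368*(12*22**2 + 27*(1 - 18)) = 368*(12*484 + 27*(-17)) = 368*(5808 - 459) = 368*5349 = 1968432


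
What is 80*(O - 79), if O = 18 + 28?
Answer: -2640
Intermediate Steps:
O = 46
80*(O - 79) = 80*(46 - 79) = 80*(-33) = -2640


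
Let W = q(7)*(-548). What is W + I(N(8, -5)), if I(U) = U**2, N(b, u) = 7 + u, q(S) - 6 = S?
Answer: -7120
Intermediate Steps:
q(S) = 6 + S
W = -7124 (W = (6 + 7)*(-548) = 13*(-548) = -7124)
W + I(N(8, -5)) = -7124 + (7 - 5)**2 = -7124 + 2**2 = -7124 + 4 = -7120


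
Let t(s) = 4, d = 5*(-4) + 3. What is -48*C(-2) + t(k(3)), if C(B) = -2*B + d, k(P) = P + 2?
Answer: 628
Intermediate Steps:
k(P) = 2 + P
d = -17 (d = -20 + 3 = -17)
C(B) = -17 - 2*B (C(B) = -2*B - 17 = -17 - 2*B)
-48*C(-2) + t(k(3)) = -48*(-17 - 2*(-2)) + 4 = -48*(-17 + 4) + 4 = -48*(-13) + 4 = 624 + 4 = 628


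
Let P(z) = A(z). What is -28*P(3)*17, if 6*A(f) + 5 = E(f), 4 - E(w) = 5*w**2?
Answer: 10948/3 ≈ 3649.3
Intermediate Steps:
E(w) = 4 - 5*w**2
A(f) = -1/6 - 5*f**2/6 (A(f) = -5/6 + (4 - 5*f**2)/6 = -5/6 + (2/3 - 5*f**2/6) = -1/6 - 5*f**2/6)
P(z) = -1/6 - 5*z**2/6
-28*P(3)*17 = -28*(-1/6 - 5/6*3**2)*17 = -28*(-1/6 - 5/6*9)*17 = -28*(-1/6 - 15/2)*17 = -28*(-23/3)*17 = (644/3)*17 = 10948/3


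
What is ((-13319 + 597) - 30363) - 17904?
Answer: -60989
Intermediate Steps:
((-13319 + 597) - 30363) - 17904 = (-12722 - 30363) - 17904 = -43085 - 17904 = -60989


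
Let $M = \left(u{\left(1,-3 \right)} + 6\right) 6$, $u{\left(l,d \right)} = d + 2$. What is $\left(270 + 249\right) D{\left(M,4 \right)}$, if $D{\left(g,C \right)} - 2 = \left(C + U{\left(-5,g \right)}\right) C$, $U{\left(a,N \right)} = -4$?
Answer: $1038$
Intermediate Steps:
$u{\left(l,d \right)} = 2 + d$
$M = 30$ ($M = \left(\left(2 - 3\right) + 6\right) 6 = \left(-1 + 6\right) 6 = 5 \cdot 6 = 30$)
$D{\left(g,C \right)} = 2 + C \left(-4 + C\right)$ ($D{\left(g,C \right)} = 2 + \left(C - 4\right) C = 2 + \left(-4 + C\right) C = 2 + C \left(-4 + C\right)$)
$\left(270 + 249\right) D{\left(M,4 \right)} = \left(270 + 249\right) \left(2 + 4^{2} - 16\right) = 519 \left(2 + 16 - 16\right) = 519 \cdot 2 = 1038$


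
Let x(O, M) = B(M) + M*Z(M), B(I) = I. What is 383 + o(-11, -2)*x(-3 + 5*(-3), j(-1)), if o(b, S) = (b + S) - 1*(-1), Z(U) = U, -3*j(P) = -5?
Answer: 989/3 ≈ 329.67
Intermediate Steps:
j(P) = 5/3 (j(P) = -⅓*(-5) = 5/3)
o(b, S) = 1 + S + b (o(b, S) = (S + b) + 1 = 1 + S + b)
x(O, M) = M + M² (x(O, M) = M + M*M = M + M²)
383 + o(-11, -2)*x(-3 + 5*(-3), j(-1)) = 383 + (1 - 2 - 11)*(5*(1 + 5/3)/3) = 383 - 20*8/3 = 383 - 12*40/9 = 383 - 160/3 = 989/3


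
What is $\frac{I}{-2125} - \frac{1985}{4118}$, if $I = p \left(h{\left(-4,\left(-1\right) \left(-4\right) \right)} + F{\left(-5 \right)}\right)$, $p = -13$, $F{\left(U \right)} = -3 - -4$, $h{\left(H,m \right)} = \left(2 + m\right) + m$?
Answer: $- \frac{3629251}{8750750} \approx -0.41474$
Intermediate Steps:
$h{\left(H,m \right)} = 2 + 2 m$
$F{\left(U \right)} = 1$ ($F{\left(U \right)} = -3 + 4 = 1$)
$I = -143$ ($I = - 13 \left(\left(2 + 2 \left(\left(-1\right) \left(-4\right)\right)\right) + 1\right) = - 13 \left(\left(2 + 2 \cdot 4\right) + 1\right) = - 13 \left(\left(2 + 8\right) + 1\right) = - 13 \left(10 + 1\right) = \left(-13\right) 11 = -143$)
$\frac{I}{-2125} - \frac{1985}{4118} = - \frac{143}{-2125} - \frac{1985}{4118} = \left(-143\right) \left(- \frac{1}{2125}\right) - \frac{1985}{4118} = \frac{143}{2125} - \frac{1985}{4118} = - \frac{3629251}{8750750}$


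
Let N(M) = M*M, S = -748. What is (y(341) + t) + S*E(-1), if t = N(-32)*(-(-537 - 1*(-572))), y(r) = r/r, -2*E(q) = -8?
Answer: -38831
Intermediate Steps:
E(q) = 4 (E(q) = -½*(-8) = 4)
y(r) = 1
N(M) = M²
t = -35840 (t = (-32)²*(-(-537 - 1*(-572))) = 1024*(-(-537 + 572)) = 1024*(-1*35) = 1024*(-35) = -35840)
(y(341) + t) + S*E(-1) = (1 - 35840) - 748*4 = -35839 - 2992 = -38831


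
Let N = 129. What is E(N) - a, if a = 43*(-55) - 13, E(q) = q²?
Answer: 19019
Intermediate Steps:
a = -2378 (a = -2365 - 13 = -2378)
E(N) - a = 129² - 1*(-2378) = 16641 + 2378 = 19019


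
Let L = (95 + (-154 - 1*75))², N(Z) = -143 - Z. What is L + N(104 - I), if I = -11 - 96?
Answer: 17602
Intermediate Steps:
I = -107
L = 17956 (L = (95 + (-154 - 75))² = (95 - 229)² = (-134)² = 17956)
L + N(104 - I) = 17956 + (-143 - (104 - 1*(-107))) = 17956 + (-143 - (104 + 107)) = 17956 + (-143 - 1*211) = 17956 + (-143 - 211) = 17956 - 354 = 17602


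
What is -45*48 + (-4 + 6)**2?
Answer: -2156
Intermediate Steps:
-45*48 + (-4 + 6)**2 = -2160 + 2**2 = -2160 + 4 = -2156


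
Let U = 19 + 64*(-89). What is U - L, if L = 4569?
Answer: -10246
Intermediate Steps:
U = -5677 (U = 19 - 5696 = -5677)
U - L = -5677 - 1*4569 = -5677 - 4569 = -10246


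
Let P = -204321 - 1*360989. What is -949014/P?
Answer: 474507/282655 ≈ 1.6787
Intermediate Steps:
P = -565310 (P = -204321 - 360989 = -565310)
-949014/P = -949014/(-565310) = -949014*(-1/565310) = 474507/282655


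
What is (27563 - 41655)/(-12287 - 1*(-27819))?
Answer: -3523/3883 ≈ -0.90729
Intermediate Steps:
(27563 - 41655)/(-12287 - 1*(-27819)) = -14092/(-12287 + 27819) = -14092/15532 = -14092*1/15532 = -3523/3883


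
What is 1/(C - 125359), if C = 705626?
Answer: 1/580267 ≈ 1.7233e-6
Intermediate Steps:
1/(C - 125359) = 1/(705626 - 125359) = 1/580267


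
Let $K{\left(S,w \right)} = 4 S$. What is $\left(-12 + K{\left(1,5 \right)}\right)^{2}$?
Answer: $64$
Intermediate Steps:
$\left(-12 + K{\left(1,5 \right)}\right)^{2} = \left(-12 + 4 \cdot 1\right)^{2} = \left(-12 + 4\right)^{2} = \left(-8\right)^{2} = 64$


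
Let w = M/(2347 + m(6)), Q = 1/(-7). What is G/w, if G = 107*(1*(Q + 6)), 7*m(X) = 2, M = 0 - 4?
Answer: -72082797/196 ≈ -3.6777e+5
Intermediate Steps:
M = -4
m(X) = 2/7 (m(X) = (1/7)*2 = 2/7)
Q = -1/7 ≈ -0.14286
G = 4387/7 (G = 107*(1*(-1/7 + 6)) = 107*(1*(41/7)) = 107*(41/7) = 4387/7 ≈ 626.71)
w = -28/16431 (w = -4/(2347 + 2/7) = -4/(16431/7) = (7/16431)*(-4) = -28/16431 ≈ -0.0017041)
G/w = 4387/(7*(-28/16431)) = (4387/7)*(-16431/28) = -72082797/196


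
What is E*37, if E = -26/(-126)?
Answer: 481/63 ≈ 7.6349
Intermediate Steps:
E = 13/63 (E = -26*(-1/126) = 13/63 ≈ 0.20635)
E*37 = (13/63)*37 = 481/63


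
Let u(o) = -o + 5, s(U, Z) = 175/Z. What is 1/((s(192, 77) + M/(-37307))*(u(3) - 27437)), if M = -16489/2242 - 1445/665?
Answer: -109160282/6807156494625 ≈ -1.6036e-5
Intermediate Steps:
u(o) = 5 - o
M = -149525/15694 (M = -16489*1/2242 - 1445*1/665 = -16489/2242 - 289/133 = -149525/15694 ≈ -9.5275)
1/((s(192, 77) + M/(-37307))*(u(3) - 27437)) = 1/((175/77 - 149525/15694/(-37307))*((5 - 1*3) - 27437)) = 1/((175*(1/77) - 149525/15694*(-1/37307))*((5 - 3) - 27437)) = 1/((25/11 + 149525/585496058)*(2 - 27437)) = 1/((14639046225/6440456638)*(-27435)) = 1/(-6807156494625/109160282) = -109160282/6807156494625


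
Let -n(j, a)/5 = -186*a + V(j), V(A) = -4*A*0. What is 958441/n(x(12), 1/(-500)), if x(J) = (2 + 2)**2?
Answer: -47922050/93 ≈ -5.1529e+5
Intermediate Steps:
x(J) = 16 (x(J) = 4**2 = 16)
V(A) = 0
n(j, a) = 930*a (n(j, a) = -5*(-186*a + 0) = -(-930)*a = 930*a)
958441/n(x(12), 1/(-500)) = 958441/((930/(-500))) = 958441/((930*(-1/500))) = 958441/(-93/50) = 958441*(-50/93) = -47922050/93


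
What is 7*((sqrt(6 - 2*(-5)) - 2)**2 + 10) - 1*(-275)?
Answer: 373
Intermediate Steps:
7*((sqrt(6 - 2*(-5)) - 2)**2 + 10) - 1*(-275) = 7*((sqrt(6 + 10) - 2)**2 + 10) + 275 = 7*((sqrt(16) - 2)**2 + 10) + 275 = 7*((4 - 2)**2 + 10) + 275 = 7*(2**2 + 10) + 275 = 7*(4 + 10) + 275 = 7*14 + 275 = 98 + 275 = 373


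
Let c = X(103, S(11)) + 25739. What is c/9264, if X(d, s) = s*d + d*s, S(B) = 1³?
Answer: 25945/9264 ≈ 2.8006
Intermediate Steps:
S(B) = 1
X(d, s) = 2*d*s (X(d, s) = d*s + d*s = 2*d*s)
c = 25945 (c = 2*103*1 + 25739 = 206 + 25739 = 25945)
c/9264 = 25945/9264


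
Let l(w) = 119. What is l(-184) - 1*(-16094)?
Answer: 16213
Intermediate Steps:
l(-184) - 1*(-16094) = 119 - 1*(-16094) = 119 + 16094 = 16213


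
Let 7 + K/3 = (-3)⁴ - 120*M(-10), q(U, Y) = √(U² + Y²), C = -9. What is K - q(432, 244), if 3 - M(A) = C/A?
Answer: -534 - 4*√15385 ≈ -1030.1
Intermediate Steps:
M(A) = 3 + 9/A (M(A) = 3 - (-9)/A = 3 + 9/A)
K = -534 (K = -21 + 3*((-3)⁴ - 120*(3 + 9/(-10))) = -21 + 3*(81 - 120*(3 + 9*(-⅒))) = -21 + 3*(81 - 120*(3 - 9/10)) = -21 + 3*(81 - 120*21/10) = -21 + 3*(81 - 252) = -21 + 3*(-171) = -21 - 513 = -534)
K - q(432, 244) = -534 - √(432² + 244²) = -534 - √(186624 + 59536) = -534 - √246160 = -534 - 4*√15385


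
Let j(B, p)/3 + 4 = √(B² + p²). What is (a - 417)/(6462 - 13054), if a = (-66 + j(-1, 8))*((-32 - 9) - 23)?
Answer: -4575/6592 + 3*√65/103 ≈ -0.45920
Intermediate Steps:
j(B, p) = -12 + 3*√(B² + p²)
a = 4992 - 192*√65 (a = (-66 + (-12 + 3*√((-1)² + 8²)))*((-32 - 9) - 23) = (-66 + (-12 + 3*√(1 + 64)))*(-41 - 23) = (-66 + (-12 + 3*√65))*(-64) = (-78 + 3*√65)*(-64) = 4992 - 192*√65 ≈ 3444.0)
(a - 417)/(6462 - 13054) = ((4992 - 192*√65) - 417)/(6462 - 13054) = (4575 - 192*√65)/(-6592) = (4575 - 192*√65)*(-1/6592) = -4575/6592 + 3*√65/103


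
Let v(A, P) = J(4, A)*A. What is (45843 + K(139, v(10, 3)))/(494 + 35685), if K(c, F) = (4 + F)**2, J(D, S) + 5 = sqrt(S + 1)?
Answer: 2133/1573 - 40*sqrt(11)/1573 ≈ 1.2717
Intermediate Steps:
J(D, S) = -5 + sqrt(1 + S) (J(D, S) = -5 + sqrt(S + 1) = -5 + sqrt(1 + S))
v(A, P) = A*(-5 + sqrt(1 + A)) (v(A, P) = (-5 + sqrt(1 + A))*A = A*(-5 + sqrt(1 + A)))
(45843 + K(139, v(10, 3)))/(494 + 35685) = (45843 + (4 + 10*(-5 + sqrt(1 + 10)))**2)/(494 + 35685) = (45843 + (4 + 10*(-5 + sqrt(11)))**2)/36179 = (45843 + (4 + (-50 + 10*sqrt(11)))**2)*(1/36179) = (45843 + (-46 + 10*sqrt(11))**2)*(1/36179) = 45843/36179 + (-46 + 10*sqrt(11))**2/36179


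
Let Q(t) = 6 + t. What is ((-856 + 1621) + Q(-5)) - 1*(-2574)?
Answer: 3340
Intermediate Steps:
((-856 + 1621) + Q(-5)) - 1*(-2574) = ((-856 + 1621) + (6 - 5)) - 1*(-2574) = (765 + 1) + 2574 = 766 + 2574 = 3340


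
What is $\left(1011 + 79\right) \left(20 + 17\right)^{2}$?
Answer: $1492210$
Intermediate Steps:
$\left(1011 + 79\right) \left(20 + 17\right)^{2} = 1090 \cdot 37^{2} = 1090 \cdot 1369 = 1492210$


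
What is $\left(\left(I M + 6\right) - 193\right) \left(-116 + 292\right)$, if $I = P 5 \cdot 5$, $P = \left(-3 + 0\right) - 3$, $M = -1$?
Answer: $-6512$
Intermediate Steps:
$P = -6$ ($P = -3 - 3 = -6$)
$I = -150$ ($I = \left(-6\right) 5 \cdot 5 = \left(-30\right) 5 = -150$)
$\left(\left(I M + 6\right) - 193\right) \left(-116 + 292\right) = \left(\left(\left(-150\right) \left(-1\right) + 6\right) - 193\right) \left(-116 + 292\right) = \left(\left(150 + 6\right) - 193\right) 176 = \left(156 - 193\right) 176 = \left(-37\right) 176 = -6512$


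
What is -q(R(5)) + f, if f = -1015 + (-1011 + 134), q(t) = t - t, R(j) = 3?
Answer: -1892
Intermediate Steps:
q(t) = 0
f = -1892 (f = -1015 - 877 = -1892)
-q(R(5)) + f = -1*0 - 1892 = 0 - 1892 = -1892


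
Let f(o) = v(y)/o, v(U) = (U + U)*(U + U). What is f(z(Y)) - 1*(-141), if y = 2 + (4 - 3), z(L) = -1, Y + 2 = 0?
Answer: 105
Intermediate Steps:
Y = -2 (Y = -2 + 0 = -2)
y = 3 (y = 2 + 1 = 3)
v(U) = 4*U² (v(U) = (2*U)*(2*U) = 4*U²)
f(o) = 36/o (f(o) = (4*3²)/o = (4*9)/o = 36/o)
f(z(Y)) - 1*(-141) = 36/(-1) - 1*(-141) = 36*(-1) + 141 = -36 + 141 = 105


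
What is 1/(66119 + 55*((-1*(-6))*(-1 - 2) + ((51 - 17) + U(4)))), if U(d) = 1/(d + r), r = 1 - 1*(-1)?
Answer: 6/402049 ≈ 1.4924e-5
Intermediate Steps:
r = 2 (r = 1 + 1 = 2)
U(d) = 1/(2 + d) (U(d) = 1/(d + 2) = 1/(2 + d))
1/(66119 + 55*((-1*(-6))*(-1 - 2) + ((51 - 17) + U(4)))) = 1/(66119 + 55*((-1*(-6))*(-1 - 2) + ((51 - 17) + 1/(2 + 4)))) = 1/(66119 + 55*(6*(-3) + (34 + 1/6))) = 1/(66119 + 55*(-18 + (34 + 1/6))) = 1/(66119 + 55*(-18 + 205/6)) = 1/(66119 + 55*(97/6)) = 1/(66119 + 5335/6) = 1/(402049/6) = 6/402049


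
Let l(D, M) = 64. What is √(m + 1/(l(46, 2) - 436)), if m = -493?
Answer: I*√17055921/186 ≈ 22.204*I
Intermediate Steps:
√(m + 1/(l(46, 2) - 436)) = √(-493 + 1/(64 - 436)) = √(-493 + 1/(-372)) = √(-493 - 1/372) = √(-183397/372) = I*√17055921/186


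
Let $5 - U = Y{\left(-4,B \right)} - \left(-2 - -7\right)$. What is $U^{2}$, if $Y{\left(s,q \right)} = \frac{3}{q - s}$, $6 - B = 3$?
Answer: $\frac{4489}{49} \approx 91.612$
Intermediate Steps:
$B = 3$ ($B = 6 - 3 = 3$)
$U = \frac{67}{7}$ ($U = 5 - \left(\frac{3}{3 - -4} - \left(-2 - -7\right)\right) = 5 - \left(\frac{3}{3 + 4} - \left(-2 + 7\right)\right) = 5 - \left(\frac{3}{7} - 5\right) = 5 - - \frac{32}{7} = 5 + \frac{32}{7} = \frac{67}{7} \approx 9.5714$)
$U^{2} = \left(\frac{67}{7}\right)^{2} = \frac{4489}{49}$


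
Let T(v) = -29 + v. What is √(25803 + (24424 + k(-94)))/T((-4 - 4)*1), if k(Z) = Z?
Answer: -√50133/37 ≈ -6.0515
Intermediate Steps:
√(25803 + (24424 + k(-94)))/T((-4 - 4)*1) = √(25803 + (24424 - 94))/(-29 + (-4 - 4)*1) = √(25803 + 24330)/(-29 - 8*1) = √50133/(-29 - 8) = √50133/(-37) = √50133*(-1/37) = -√50133/37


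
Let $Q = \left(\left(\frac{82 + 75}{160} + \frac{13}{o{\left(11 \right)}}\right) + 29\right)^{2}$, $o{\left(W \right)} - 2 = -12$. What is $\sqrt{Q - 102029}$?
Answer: $\frac{i \sqrt{2590883479}}{160} \approx 318.13 i$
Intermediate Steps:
$o{\left(W \right)} = -10$ ($o{\left(W \right)} = 2 - 12 = -10$)
$Q = \frac{21058921}{25600}$ ($Q = \left(\left(\frac{82 + 75}{160} + \frac{13}{-10}\right) + 29\right)^{2} = \left(\left(157 \cdot \frac{1}{160} + 13 \left(- \frac{1}{10}\right)\right) + 29\right)^{2} = \left(\left(\frac{157}{160} - \frac{13}{10}\right) + 29\right)^{2} = \left(- \frac{51}{160} + 29\right)^{2} = \left(\frac{4589}{160}\right)^{2} = \frac{21058921}{25600} \approx 822.61$)
$\sqrt{Q - 102029} = \sqrt{\frac{21058921}{25600} - 102029} = \sqrt{- \frac{2590883479}{25600}} = \frac{i \sqrt{2590883479}}{160}$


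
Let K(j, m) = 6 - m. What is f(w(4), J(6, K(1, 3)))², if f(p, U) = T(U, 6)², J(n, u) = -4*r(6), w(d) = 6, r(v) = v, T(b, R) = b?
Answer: 331776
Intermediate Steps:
J(n, u) = -24 (J(n, u) = -4*6 = -24)
f(p, U) = U²
f(w(4), J(6, K(1, 3)))² = ((-24)²)² = 576² = 331776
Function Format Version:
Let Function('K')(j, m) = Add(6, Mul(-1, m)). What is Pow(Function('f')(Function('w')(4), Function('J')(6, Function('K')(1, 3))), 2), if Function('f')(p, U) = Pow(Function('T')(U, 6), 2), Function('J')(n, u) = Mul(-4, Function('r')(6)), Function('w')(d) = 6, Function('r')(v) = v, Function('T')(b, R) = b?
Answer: 331776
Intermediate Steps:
Function('J')(n, u) = -24 (Function('J')(n, u) = Mul(-4, 6) = -24)
Function('f')(p, U) = Pow(U, 2)
Pow(Function('f')(Function('w')(4), Function('J')(6, Function('K')(1, 3))), 2) = Pow(Pow(-24, 2), 2) = Pow(576, 2) = 331776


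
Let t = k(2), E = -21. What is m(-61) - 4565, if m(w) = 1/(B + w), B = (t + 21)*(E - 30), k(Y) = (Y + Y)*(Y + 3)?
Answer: -9823881/2152 ≈ -4565.0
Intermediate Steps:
k(Y) = 2*Y*(3 + Y) (k(Y) = (2*Y)*(3 + Y) = 2*Y*(3 + Y))
t = 20 (t = 2*2*(3 + 2) = 2*2*5 = 20)
B = -2091 (B = (20 + 21)*(-21 - 30) = 41*(-51) = -2091)
m(w) = 1/(-2091 + w)
m(-61) - 4565 = 1/(-2091 - 61) - 4565 = 1/(-2152) - 4565 = -1/2152 - 4565 = -9823881/2152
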